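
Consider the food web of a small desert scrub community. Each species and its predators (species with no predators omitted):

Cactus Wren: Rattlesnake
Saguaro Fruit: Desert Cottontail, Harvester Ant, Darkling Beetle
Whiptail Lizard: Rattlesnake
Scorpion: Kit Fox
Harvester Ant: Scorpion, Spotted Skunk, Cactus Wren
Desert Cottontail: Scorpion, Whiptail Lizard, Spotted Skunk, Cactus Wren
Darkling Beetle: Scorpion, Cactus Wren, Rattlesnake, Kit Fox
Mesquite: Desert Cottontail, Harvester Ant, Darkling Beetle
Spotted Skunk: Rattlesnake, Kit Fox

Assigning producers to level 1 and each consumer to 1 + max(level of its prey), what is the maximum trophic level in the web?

Producers (level 1): Saguaro Fruit, Mesquite.
Saguaro Fruit → Desert Cottontail → Cactus Wren → Rattlesnake gives Rattlesnake level 4.
No species has a prey at level 4, so no species reaches level 5.

4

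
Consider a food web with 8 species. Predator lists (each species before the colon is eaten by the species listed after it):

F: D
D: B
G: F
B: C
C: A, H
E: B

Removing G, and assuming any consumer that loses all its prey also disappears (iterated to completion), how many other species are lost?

Remove G.
Round 1: F (all prey gone) → extinct.
Round 2: D (all prey gone) → extinct.
No further losses. Total secondary extinctions: 2.

2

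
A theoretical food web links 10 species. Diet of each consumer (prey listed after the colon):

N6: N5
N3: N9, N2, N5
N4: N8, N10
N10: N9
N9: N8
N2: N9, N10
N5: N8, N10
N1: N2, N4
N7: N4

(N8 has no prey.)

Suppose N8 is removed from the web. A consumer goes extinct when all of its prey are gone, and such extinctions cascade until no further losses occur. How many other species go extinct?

9

Remove N8.
Round 1: N9 (all prey gone) → extinct.
Round 2: N10 (all prey gone) → extinct.
Round 3: N2 (all prey gone), N5 (all prey gone), N4 (all prey gone) → extinct.
Round 4: N6 (all prey gone), N7 (all prey gone), N3 (all prey gone), N1 (all prey gone) → extinct.
No further losses. Total secondary extinctions: 9.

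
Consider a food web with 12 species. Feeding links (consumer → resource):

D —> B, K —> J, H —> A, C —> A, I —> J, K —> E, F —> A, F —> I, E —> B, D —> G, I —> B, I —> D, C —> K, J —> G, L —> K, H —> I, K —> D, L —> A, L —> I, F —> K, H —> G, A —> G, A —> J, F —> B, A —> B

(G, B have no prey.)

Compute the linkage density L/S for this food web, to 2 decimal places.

There are L = 25 links among S = 12 species.
L/S = 25/12 = 2.0833 ≈ 2.08.

L/S = 2.08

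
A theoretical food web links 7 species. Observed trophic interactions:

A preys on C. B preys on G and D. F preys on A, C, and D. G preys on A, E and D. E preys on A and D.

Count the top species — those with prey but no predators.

Top species (has prey, but nothing eats it): F, B.
Count: 2.

2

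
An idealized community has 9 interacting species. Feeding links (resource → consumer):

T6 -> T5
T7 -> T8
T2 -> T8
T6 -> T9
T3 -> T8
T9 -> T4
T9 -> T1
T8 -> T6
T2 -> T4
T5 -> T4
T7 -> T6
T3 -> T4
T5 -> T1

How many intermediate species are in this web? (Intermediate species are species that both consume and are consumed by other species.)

4

Intermediate species (has both prey and predators): T8, T6, T5, T9.
Count: 4.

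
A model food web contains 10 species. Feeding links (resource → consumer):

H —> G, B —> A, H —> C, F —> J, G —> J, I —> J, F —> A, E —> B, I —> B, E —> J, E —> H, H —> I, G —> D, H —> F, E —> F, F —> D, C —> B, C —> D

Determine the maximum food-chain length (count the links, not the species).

One longest chain: E → H → C → B → A.
It has 5 species and 4 links.

4 links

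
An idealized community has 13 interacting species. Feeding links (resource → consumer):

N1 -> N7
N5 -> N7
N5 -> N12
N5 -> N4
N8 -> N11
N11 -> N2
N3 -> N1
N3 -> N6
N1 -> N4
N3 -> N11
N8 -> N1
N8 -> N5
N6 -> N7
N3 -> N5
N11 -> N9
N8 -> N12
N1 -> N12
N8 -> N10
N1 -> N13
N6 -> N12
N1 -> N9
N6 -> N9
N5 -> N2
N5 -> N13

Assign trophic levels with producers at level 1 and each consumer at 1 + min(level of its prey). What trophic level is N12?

Trophic level 2

N8 is a producer → level 1.
N12 eats N8 → level 2.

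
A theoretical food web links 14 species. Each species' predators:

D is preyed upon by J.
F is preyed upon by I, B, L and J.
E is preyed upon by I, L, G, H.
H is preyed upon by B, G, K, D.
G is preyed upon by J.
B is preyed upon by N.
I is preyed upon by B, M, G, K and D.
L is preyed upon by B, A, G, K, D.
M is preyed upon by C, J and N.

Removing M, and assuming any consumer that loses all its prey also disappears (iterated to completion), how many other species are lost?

Remove M.
Round 1: C (all prey gone) → extinct.
No further losses. Total secondary extinctions: 1.

1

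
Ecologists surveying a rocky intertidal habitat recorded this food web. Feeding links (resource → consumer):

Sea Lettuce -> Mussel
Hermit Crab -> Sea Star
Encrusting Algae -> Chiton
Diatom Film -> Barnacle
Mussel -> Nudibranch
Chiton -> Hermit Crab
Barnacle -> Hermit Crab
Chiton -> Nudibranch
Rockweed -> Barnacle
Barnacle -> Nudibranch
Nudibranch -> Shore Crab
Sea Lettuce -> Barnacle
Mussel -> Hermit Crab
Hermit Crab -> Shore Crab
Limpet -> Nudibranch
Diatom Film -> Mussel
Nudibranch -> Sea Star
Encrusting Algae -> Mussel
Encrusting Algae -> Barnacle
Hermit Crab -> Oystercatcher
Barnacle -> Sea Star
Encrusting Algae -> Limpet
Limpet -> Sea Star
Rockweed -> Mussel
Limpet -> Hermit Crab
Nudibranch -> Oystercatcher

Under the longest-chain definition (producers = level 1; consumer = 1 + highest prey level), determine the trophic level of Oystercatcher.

Rockweed is a producer → level 1.
Barnacle eats Rockweed (level 1); other prey at levels: Diatom Film 1, Encrusting Algae 1, Sea Lettuce 1 → level 2.
Nudibranch eats Barnacle (level 2); other prey at levels: Limpet 2, Chiton 2, Mussel 2 → level 3.
Oystercatcher eats Nudibranch (level 3); other prey at levels: Hermit Crab 3 → level 4.

Trophic level 4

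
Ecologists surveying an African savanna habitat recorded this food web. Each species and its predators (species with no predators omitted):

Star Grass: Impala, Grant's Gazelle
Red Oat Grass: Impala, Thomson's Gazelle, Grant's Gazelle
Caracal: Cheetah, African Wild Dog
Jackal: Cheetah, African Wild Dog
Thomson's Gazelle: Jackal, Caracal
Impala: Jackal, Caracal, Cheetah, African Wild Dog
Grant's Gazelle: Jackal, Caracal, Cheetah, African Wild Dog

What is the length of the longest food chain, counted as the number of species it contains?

One longest chain: Red Oat Grass → Impala → Jackal → Cheetah.
It has 4 species and 3 links.

4 species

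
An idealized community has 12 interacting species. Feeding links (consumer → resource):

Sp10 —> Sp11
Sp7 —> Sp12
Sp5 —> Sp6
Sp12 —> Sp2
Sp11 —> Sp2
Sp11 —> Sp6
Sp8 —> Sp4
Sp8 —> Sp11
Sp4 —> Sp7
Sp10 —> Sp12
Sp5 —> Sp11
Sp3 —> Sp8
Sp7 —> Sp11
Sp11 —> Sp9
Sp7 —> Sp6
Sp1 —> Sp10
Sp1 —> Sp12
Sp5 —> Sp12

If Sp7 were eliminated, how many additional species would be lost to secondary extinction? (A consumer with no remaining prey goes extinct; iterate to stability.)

Remove Sp7.
Round 1: Sp4 (all prey gone) → extinct.
No further losses. Total secondary extinctions: 1.

1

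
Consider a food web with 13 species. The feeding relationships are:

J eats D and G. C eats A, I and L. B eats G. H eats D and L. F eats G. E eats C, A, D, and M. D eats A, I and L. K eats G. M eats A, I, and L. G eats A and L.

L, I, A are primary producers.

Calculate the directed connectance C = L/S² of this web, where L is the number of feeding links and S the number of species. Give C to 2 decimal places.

The web has S = 13 species and L = 22 feeding links.
C = L / S² = 22 / 169 = 0.1302 ≈ 0.13.

C = 0.13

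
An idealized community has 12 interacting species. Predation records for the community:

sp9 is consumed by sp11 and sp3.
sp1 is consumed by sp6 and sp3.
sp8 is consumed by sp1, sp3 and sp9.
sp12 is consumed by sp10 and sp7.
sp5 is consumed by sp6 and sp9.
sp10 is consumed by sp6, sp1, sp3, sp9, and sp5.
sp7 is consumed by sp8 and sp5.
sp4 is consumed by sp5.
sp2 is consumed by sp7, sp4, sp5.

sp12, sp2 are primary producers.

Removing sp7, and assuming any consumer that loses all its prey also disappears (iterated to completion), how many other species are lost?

1

Remove sp7.
Round 1: sp8 (all prey gone) → extinct.
No further losses. Total secondary extinctions: 1.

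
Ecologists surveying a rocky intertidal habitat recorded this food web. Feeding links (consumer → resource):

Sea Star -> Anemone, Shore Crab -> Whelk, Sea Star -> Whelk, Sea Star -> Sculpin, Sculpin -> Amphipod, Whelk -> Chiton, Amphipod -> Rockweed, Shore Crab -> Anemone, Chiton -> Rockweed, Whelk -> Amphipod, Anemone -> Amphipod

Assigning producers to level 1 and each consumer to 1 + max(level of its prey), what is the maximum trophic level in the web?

Producers (level 1): Rockweed.
Rockweed → Amphipod → Sculpin → Sea Star gives Sea Star level 4.
No species has a prey at level 4, so no species reaches level 5.

4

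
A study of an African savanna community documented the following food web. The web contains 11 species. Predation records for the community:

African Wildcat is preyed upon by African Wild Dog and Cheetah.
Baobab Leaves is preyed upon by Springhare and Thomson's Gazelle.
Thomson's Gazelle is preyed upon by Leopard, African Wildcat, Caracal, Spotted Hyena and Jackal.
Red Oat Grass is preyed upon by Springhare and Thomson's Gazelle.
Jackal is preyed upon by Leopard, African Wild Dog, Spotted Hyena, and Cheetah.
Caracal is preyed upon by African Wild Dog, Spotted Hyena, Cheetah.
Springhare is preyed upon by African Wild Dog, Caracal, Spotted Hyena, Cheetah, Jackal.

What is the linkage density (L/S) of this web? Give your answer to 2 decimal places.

There are L = 23 links among S = 11 species.
L/S = 23/11 = 2.0909 ≈ 2.09.

L/S = 2.09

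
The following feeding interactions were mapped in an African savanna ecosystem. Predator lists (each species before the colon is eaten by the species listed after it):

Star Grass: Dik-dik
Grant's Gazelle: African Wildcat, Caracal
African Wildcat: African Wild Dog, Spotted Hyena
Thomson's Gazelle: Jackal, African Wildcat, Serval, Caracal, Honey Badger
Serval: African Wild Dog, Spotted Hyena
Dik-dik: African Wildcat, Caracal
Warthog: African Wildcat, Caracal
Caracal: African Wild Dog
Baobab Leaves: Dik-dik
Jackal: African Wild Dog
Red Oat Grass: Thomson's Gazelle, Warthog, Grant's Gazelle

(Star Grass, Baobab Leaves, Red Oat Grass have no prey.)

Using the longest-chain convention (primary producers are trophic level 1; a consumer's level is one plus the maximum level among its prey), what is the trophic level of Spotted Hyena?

Star Grass is a producer → level 1.
Dik-dik eats Star Grass (level 1); other prey at levels: Baobab Leaves 1 → level 2.
African Wildcat eats Dik-dik (level 2); other prey at levels: Thomson's Gazelle 2, Warthog 2, Grant's Gazelle 2 → level 3.
Spotted Hyena eats African Wildcat (level 3); other prey at levels: Serval 3 → level 4.

Trophic level 4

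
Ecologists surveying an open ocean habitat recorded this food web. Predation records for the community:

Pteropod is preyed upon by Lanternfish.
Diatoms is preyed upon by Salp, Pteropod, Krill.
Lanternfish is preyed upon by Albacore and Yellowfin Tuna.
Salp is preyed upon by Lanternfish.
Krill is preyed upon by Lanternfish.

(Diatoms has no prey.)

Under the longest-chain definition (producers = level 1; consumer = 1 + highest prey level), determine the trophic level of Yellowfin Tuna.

Diatoms is a producer → level 1.
Salp eats Diatoms → level 2.
Lanternfish eats Salp (level 2); other prey at levels: Krill 2, Pteropod 2 → level 3.
Yellowfin Tuna eats Lanternfish → level 4.

Trophic level 4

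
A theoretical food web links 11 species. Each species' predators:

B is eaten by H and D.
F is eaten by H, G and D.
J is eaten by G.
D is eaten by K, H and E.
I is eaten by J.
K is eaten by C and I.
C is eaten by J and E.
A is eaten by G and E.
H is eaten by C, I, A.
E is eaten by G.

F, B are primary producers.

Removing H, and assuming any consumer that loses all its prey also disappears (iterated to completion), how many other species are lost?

1

Remove H.
Round 1: A (all prey gone) → extinct.
No further losses. Total secondary extinctions: 1.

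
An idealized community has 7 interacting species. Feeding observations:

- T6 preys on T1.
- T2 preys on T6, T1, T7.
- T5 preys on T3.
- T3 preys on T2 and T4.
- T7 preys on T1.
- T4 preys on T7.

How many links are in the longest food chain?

4 links

One longest chain: T1 → T7 → T4 → T3 → T5.
It has 5 species and 4 links.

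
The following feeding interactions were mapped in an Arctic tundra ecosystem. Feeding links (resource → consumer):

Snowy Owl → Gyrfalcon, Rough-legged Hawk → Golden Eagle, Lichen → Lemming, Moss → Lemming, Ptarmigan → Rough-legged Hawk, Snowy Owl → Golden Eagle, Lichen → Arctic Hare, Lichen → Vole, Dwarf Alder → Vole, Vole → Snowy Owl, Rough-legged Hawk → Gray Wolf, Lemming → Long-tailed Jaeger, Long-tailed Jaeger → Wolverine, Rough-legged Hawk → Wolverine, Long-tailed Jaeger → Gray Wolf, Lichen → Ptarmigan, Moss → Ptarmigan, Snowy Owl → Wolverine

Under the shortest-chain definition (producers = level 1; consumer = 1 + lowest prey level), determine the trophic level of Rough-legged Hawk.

Trophic level 3

Moss is a producer → level 1.
Ptarmigan eats Moss → level 2.
Rough-legged Hawk eats Ptarmigan → level 3.
No prey of Rough-legged Hawk is below level 2, so 3 is the minimum.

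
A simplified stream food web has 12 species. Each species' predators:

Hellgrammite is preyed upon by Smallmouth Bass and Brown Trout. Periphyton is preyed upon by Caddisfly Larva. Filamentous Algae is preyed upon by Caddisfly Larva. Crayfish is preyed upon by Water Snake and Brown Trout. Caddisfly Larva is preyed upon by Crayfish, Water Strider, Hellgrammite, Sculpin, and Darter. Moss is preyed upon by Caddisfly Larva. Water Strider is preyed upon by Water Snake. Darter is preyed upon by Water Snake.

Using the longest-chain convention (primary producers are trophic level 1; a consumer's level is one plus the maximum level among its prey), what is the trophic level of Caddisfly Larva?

Periphyton is a producer → level 1.
Caddisfly Larva eats Periphyton (level 1); other prey at levels: Filamentous Algae 1, Moss 1 → level 2.

Trophic level 2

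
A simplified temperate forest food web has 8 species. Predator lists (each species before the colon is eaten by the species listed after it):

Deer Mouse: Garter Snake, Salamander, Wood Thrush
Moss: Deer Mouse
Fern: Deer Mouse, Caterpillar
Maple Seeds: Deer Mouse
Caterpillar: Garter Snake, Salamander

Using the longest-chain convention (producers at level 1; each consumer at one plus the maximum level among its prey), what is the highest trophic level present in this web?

3

Producers (level 1): Maple Seeds, Fern, Moss.
Maple Seeds → Deer Mouse → Garter Snake gives Garter Snake level 3.
No species has a prey at level 3, so no species reaches level 4.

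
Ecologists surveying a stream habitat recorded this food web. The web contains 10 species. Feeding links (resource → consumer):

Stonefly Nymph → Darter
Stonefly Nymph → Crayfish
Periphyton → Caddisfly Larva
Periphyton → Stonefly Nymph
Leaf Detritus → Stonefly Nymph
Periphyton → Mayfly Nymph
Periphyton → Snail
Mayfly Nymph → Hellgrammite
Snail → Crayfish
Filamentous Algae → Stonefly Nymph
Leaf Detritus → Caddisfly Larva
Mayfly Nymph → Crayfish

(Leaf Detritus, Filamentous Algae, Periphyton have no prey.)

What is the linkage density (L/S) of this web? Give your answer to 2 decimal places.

L/S = 1.20

There are L = 12 links among S = 10 species.
L/S = 12/10 = 1.2000 ≈ 1.20.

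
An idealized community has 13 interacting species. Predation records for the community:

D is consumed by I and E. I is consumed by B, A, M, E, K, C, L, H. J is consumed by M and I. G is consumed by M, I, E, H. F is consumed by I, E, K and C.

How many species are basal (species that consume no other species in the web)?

Basal species (no prey listed): F, G, D, J.
Count: 4.

4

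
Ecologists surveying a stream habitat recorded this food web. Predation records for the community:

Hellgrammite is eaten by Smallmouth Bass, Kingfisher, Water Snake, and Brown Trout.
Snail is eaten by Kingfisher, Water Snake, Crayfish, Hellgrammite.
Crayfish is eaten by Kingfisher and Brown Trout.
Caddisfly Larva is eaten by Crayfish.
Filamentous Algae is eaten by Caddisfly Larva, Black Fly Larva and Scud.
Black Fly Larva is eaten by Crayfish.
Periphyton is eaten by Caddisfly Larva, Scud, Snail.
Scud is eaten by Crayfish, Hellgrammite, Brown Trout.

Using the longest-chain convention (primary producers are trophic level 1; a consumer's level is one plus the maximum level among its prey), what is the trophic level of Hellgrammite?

Periphyton is a producer → level 1.
Snail eats Periphyton → level 2.
Hellgrammite eats Snail (level 2); other prey at levels: Scud 2 → level 3.

Trophic level 3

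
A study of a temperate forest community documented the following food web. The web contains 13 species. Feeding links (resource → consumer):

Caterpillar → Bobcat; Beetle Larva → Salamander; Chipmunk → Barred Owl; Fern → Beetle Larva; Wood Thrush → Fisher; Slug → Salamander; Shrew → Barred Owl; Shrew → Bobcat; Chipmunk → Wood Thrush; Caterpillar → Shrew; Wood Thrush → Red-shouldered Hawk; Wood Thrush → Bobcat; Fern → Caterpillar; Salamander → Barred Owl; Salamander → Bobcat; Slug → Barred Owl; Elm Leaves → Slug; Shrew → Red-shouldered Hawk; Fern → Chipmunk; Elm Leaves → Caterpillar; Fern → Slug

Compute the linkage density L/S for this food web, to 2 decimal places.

L/S = 1.62

There are L = 21 links among S = 13 species.
L/S = 21/13 = 1.6154 ≈ 1.62.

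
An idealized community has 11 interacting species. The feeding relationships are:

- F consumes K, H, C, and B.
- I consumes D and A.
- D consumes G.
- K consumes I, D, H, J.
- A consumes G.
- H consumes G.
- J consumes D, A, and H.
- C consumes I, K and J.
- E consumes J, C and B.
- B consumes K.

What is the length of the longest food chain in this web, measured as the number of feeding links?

One longest chain: G → D → J → K → B → E.
It has 6 species and 5 links.

5 links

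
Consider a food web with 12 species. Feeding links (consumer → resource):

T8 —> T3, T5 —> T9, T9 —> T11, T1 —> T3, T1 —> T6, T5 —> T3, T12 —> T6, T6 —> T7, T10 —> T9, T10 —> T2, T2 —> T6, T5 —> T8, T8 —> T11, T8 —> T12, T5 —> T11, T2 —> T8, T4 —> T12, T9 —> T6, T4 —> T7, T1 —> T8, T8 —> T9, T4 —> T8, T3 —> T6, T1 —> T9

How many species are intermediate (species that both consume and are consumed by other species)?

Intermediate species (has both prey and predators): T6, T3, T9, T12, T8, T2.
Count: 6.

6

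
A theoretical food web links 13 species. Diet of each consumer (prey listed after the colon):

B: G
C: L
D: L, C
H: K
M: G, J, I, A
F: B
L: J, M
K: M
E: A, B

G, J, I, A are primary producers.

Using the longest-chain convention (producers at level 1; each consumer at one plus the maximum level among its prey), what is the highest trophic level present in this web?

Producers (level 1): G, J, I, A.
G → M → L → C → D gives D level 5.
No species has a prey at level 5, so no species reaches level 6.

5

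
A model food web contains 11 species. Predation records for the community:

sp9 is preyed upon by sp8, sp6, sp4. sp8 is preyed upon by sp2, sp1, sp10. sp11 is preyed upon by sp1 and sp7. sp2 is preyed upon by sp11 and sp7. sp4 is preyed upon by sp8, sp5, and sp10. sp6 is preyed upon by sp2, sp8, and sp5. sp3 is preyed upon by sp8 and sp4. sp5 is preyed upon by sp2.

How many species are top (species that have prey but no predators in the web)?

3

Top species (has prey, but nothing eats it): sp10, sp1, sp7.
Count: 3.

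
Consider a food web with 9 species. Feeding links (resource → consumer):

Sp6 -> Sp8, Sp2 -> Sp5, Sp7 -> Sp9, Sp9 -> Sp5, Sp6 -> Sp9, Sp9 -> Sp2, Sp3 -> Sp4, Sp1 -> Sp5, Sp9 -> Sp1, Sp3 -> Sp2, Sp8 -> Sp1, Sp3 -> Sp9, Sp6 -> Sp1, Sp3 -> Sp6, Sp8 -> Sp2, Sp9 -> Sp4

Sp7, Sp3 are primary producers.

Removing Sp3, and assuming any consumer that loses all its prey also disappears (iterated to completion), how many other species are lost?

Remove Sp3.
Round 1: Sp6 (all prey gone) → extinct.
Round 2: Sp8 (all prey gone) → extinct.
No further losses. Total secondary extinctions: 2.

2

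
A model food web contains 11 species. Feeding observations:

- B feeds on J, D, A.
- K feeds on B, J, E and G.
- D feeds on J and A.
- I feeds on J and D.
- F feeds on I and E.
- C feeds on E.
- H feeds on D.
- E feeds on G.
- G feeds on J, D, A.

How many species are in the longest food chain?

One longest chain: A → D → G → E → K.
It has 5 species and 4 links.

5 species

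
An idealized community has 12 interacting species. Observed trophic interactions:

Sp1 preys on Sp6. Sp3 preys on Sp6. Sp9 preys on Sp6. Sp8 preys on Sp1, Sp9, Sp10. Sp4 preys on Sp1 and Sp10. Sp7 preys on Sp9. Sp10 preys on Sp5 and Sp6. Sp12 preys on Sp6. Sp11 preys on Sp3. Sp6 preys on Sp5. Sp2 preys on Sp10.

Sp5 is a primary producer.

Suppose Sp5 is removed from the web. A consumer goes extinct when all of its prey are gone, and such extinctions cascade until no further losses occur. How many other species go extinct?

11

Remove Sp5.
Round 1: Sp6 (all prey gone) → extinct.
Round 2: Sp9 (all prey gone), Sp10 (all prey gone), Sp12 (all prey gone), Sp3 (all prey gone), Sp1 (all prey gone) → extinct.
Round 3: Sp2 (all prey gone), Sp4 (all prey gone), Sp7 (all prey gone), Sp11 (all prey gone), Sp8 (all prey gone) → extinct.
No further losses. Total secondary extinctions: 11.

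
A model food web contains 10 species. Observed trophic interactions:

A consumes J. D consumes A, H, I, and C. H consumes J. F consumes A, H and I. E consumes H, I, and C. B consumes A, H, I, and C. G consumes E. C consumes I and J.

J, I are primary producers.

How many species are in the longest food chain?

4 species

One longest chain: J → C → E → G.
It has 4 species and 3 links.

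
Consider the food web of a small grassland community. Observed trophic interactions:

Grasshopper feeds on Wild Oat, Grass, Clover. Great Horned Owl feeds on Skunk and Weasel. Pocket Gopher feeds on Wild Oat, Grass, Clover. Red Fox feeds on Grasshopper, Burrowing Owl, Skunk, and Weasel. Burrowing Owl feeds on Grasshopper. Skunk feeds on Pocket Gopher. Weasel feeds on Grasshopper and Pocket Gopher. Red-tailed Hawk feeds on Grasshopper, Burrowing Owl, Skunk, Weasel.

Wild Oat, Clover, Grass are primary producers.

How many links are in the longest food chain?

3 links

One longest chain: Wild Oat → Grasshopper → Weasel → Red Fox.
It has 4 species and 3 links.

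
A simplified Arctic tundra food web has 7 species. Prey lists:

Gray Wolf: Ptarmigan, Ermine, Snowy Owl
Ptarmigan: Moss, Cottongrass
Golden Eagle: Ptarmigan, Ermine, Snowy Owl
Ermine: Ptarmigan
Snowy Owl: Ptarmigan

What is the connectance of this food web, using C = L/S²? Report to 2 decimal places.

The web has S = 7 species and L = 10 feeding links.
C = L / S² = 10 / 49 = 0.2041 ≈ 0.20.

C = 0.20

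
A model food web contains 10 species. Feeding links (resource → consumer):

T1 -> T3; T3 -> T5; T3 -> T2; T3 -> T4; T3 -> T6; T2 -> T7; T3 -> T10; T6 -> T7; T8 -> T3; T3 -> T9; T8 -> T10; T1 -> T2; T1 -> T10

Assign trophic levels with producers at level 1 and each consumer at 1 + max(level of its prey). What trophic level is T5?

T1 is a producer → level 1.
T3 eats T1 (level 1); other prey at levels: T8 1 → level 2.
T5 eats T3 → level 3.

Trophic level 3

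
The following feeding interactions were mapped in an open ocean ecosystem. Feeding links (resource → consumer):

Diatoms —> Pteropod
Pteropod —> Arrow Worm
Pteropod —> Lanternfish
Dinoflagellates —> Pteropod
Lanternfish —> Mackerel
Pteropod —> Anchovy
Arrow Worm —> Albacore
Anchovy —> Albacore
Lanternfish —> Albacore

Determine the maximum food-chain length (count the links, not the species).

3 links

One longest chain: Dinoflagellates → Pteropod → Arrow Worm → Albacore.
It has 4 species and 3 links.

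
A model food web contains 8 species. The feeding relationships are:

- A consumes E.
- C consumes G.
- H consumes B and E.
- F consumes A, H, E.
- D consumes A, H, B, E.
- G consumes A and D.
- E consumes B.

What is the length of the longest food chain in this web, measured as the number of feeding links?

One longest chain: B → E → A → D → G → C.
It has 6 species and 5 links.

5 links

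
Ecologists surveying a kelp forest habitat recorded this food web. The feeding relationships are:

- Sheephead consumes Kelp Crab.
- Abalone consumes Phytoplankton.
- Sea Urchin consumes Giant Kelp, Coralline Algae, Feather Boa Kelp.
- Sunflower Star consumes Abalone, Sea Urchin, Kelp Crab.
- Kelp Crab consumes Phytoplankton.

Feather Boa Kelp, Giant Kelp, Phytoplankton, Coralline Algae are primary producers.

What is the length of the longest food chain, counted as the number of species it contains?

3 species

One longest chain: Phytoplankton → Kelp Crab → Sheephead.
It has 3 species and 2 links.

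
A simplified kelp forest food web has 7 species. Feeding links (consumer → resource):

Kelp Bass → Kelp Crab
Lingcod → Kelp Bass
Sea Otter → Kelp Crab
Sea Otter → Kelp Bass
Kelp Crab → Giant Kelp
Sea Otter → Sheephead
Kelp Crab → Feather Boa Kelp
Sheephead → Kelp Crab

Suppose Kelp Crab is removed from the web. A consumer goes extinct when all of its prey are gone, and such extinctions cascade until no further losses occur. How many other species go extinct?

4

Remove Kelp Crab.
Round 1: Sheephead (all prey gone), Kelp Bass (all prey gone) → extinct.
Round 2: Sea Otter (all prey gone), Lingcod (all prey gone) → extinct.
No further losses. Total secondary extinctions: 4.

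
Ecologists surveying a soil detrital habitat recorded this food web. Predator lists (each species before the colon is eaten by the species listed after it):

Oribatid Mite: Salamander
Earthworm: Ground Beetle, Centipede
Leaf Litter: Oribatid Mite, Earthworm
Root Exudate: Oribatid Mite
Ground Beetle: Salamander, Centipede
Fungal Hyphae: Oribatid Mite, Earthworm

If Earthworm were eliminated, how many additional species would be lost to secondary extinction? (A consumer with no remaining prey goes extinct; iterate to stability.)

Remove Earthworm.
Round 1: Ground Beetle (all prey gone) → extinct.
Round 2: Centipede (all prey gone) → extinct.
No further losses. Total secondary extinctions: 2.

2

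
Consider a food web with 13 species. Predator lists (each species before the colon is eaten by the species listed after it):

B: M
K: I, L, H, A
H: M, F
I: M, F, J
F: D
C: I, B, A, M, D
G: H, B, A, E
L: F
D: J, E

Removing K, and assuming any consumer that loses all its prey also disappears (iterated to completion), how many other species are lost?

1

Remove K.
Round 1: L (all prey gone) → extinct.
No further losses. Total secondary extinctions: 1.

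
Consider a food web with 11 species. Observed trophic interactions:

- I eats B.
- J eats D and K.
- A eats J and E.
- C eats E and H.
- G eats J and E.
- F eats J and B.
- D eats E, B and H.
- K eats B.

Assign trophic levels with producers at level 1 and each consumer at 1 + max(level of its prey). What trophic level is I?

B is a producer → level 1.
I eats B → level 2.

Trophic level 2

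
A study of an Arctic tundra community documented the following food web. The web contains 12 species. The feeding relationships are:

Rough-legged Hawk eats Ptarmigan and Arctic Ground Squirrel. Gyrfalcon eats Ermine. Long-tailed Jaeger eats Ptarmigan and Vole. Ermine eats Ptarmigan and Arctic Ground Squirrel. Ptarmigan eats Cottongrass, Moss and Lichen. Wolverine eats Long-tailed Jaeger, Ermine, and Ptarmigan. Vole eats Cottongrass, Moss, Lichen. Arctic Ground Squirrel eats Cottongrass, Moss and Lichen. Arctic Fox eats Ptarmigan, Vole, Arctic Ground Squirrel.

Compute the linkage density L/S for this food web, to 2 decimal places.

There are L = 22 links among S = 12 species.
L/S = 22/12 = 1.8333 ≈ 1.83.

L/S = 1.83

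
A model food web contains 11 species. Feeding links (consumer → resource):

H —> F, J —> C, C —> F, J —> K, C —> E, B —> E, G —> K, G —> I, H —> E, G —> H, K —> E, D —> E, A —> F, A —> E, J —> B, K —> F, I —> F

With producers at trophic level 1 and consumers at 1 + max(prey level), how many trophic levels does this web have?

Producers (level 1): E, F.
E → C → J gives J level 3.
No species has a prey at level 3, so no species reaches level 4.

3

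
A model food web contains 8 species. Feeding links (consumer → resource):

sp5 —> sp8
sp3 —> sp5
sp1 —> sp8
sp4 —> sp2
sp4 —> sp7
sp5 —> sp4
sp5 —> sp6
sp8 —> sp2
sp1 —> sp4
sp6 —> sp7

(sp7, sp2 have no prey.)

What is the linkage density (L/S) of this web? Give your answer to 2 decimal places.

L/S = 1.25

There are L = 10 links among S = 8 species.
L/S = 10/8 = 1.2500 ≈ 1.25.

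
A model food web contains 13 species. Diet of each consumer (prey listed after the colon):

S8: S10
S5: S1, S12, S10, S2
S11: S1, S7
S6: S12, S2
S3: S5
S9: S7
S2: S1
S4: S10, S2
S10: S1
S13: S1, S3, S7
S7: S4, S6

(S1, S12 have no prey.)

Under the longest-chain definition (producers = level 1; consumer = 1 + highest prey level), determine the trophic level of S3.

S1 is a producer → level 1.
S10 eats S1 → level 2.
S5 eats S10 (level 2); other prey at levels: S1 1, S12 1, S2 2 → level 3.
S3 eats S5 → level 4.

Trophic level 4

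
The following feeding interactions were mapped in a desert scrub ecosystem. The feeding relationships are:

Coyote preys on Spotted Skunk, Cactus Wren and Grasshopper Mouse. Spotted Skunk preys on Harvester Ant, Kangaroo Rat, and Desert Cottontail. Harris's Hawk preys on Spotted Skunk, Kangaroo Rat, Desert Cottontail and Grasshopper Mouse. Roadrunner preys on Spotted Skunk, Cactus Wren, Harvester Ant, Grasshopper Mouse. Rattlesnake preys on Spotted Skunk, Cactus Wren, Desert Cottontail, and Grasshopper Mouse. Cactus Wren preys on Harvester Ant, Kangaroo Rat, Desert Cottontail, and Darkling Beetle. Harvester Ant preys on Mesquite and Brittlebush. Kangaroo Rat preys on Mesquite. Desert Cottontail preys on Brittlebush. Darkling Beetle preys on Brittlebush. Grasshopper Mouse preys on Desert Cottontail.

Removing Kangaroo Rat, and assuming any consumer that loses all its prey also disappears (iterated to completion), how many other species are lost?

0

Remove Kangaroo Rat.
Every predator of it retains at least one other prey: Spotted Skunk still has Harvester Ant, Desert Cottontail; Cactus Wren still has Harvester Ant, Desert Cottontail, Darkling Beetle; Harris's Hawk still has Desert Cottontail, Spotted Skunk, Grasshopper Mouse.
No consumer loses all prey, so no secondary extinctions occur.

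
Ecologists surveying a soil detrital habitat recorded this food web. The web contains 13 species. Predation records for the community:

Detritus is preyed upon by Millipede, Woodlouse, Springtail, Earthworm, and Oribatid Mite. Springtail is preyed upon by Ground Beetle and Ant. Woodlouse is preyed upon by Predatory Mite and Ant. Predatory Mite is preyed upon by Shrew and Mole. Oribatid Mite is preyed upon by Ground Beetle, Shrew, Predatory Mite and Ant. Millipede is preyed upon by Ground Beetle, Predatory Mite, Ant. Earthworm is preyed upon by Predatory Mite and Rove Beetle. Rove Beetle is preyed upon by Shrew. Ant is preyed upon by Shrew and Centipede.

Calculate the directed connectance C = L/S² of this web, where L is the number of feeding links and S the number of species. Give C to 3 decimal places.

The web has S = 13 species and L = 23 feeding links.
C = L / S² = 23 / 169 = 0.1361 ≈ 0.136.

C = 0.136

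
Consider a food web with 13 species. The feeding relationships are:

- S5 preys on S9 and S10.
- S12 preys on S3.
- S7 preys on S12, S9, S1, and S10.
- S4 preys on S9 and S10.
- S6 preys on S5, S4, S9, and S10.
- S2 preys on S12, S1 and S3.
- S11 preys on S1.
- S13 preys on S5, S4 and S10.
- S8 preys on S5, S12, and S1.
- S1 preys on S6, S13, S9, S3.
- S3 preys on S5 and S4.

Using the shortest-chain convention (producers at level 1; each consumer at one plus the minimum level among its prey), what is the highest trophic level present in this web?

Producers (level 1): S9, S10.
Following each consumer down to its lowest-level prey: S9 → S4 → S3 → S12 (levels 1 through 4).
All prey of S12 (S3 3) are at level 3 or above, so S12 is at level 1 + 3 = 4.
Every consumer has at least one prey at level 3 or below, so none exceeds level 4.

4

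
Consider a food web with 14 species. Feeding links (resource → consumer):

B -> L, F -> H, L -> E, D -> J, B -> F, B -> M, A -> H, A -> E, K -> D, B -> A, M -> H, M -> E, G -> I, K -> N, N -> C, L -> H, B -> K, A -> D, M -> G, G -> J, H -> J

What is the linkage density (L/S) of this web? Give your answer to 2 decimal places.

L/S = 1.50

There are L = 21 links among S = 14 species.
L/S = 21/14 = 1.5000 ≈ 1.50.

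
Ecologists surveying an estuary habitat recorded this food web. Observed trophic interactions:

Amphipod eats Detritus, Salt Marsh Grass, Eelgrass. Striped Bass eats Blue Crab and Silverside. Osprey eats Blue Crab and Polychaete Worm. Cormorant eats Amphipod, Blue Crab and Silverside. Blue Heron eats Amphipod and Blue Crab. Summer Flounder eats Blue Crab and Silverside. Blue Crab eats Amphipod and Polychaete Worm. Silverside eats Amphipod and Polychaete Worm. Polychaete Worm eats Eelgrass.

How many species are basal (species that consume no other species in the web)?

Basal species (no prey listed): Salt Marsh Grass, Eelgrass, Detritus.
Count: 3.

3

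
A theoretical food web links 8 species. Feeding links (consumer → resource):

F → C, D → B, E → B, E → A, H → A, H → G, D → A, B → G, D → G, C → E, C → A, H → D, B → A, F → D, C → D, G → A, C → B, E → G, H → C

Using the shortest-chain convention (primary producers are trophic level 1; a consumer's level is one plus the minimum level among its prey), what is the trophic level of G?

A is a producer → level 1.
G eats A → level 2.

Trophic level 2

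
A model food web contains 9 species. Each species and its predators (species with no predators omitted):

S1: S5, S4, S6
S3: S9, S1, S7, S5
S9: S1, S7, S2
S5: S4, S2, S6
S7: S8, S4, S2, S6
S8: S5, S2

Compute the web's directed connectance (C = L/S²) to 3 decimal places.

The web has S = 9 species and L = 19 feeding links.
C = L / S² = 19 / 81 = 0.2346 ≈ 0.235.

C = 0.235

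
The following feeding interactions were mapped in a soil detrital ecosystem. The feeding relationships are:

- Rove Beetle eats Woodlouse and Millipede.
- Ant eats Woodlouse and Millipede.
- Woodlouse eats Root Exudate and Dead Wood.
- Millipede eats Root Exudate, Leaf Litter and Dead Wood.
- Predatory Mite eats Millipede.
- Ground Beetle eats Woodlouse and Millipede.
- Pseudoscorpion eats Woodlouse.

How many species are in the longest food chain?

One longest chain: Dead Wood → Woodlouse → Ground Beetle.
It has 3 species and 2 links.

3 species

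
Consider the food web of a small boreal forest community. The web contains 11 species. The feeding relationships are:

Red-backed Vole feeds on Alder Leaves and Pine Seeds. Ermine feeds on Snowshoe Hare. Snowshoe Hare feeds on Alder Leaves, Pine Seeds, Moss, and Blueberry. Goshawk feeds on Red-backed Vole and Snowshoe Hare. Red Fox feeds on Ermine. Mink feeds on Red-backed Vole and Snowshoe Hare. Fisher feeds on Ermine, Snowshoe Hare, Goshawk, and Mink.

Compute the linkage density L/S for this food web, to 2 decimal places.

L/S = 1.45

There are L = 16 links among S = 11 species.
L/S = 16/11 = 1.4545 ≈ 1.45.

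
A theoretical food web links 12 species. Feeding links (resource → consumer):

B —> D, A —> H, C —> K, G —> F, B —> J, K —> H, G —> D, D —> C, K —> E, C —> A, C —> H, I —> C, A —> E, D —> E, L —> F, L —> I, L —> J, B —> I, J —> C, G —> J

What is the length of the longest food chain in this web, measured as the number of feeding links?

One longest chain: G → D → C → K → H.
It has 5 species and 4 links.

4 links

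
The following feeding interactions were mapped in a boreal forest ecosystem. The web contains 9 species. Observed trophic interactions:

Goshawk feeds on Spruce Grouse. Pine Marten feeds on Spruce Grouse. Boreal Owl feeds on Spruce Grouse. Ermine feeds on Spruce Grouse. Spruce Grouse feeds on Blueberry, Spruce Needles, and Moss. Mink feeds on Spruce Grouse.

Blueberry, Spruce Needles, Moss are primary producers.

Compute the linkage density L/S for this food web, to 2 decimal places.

L/S = 0.89

There are L = 8 links among S = 9 species.
L/S = 8/9 = 0.8889 ≈ 0.89.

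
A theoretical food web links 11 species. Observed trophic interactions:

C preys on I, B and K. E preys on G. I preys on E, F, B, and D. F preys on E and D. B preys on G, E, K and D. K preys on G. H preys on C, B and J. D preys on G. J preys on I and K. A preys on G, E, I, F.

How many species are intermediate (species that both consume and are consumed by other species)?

Intermediate species (has both prey and predators): E, K, D, F, B, I, C, J.
Count: 8.

8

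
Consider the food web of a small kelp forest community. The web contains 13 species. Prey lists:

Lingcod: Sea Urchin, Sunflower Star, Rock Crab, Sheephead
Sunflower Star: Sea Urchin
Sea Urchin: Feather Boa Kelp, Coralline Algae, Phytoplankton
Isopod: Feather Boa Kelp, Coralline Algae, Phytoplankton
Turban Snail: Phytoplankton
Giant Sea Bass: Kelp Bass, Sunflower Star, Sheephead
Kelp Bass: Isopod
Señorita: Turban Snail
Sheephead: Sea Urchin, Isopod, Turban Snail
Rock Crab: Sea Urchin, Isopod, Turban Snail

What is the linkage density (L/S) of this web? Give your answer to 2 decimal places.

L/S = 1.77

There are L = 23 links among S = 13 species.
L/S = 23/13 = 1.7692 ≈ 1.77.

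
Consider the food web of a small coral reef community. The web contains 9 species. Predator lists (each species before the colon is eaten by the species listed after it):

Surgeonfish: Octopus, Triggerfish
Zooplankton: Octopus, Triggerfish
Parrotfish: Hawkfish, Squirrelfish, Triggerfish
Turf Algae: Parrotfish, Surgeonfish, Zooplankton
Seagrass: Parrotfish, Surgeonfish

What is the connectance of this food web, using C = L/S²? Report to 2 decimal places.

The web has S = 9 species and L = 12 feeding links.
C = L / S² = 12 / 81 = 0.1481 ≈ 0.15.

C = 0.15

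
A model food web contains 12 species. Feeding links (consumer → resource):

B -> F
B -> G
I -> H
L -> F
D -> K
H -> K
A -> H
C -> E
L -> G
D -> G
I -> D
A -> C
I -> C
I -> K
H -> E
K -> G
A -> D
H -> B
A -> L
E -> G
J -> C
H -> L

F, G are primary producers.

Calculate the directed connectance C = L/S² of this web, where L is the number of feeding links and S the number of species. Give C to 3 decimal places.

C = 0.153

The web has S = 12 species and L = 22 feeding links.
C = L / S² = 22 / 144 = 0.1528 ≈ 0.153.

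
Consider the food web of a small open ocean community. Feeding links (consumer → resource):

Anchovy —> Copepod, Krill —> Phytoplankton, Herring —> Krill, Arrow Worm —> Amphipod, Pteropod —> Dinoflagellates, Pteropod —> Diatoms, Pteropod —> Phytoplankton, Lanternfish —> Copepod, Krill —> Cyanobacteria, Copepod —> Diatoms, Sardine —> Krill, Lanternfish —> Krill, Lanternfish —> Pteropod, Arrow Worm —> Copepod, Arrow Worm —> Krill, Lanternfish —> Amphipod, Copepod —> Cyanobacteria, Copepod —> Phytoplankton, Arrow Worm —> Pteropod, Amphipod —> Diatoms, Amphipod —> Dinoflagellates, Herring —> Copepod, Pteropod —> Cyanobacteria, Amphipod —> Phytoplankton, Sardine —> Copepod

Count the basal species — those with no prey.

4

Basal species (no prey listed): Diatoms, Cyanobacteria, Phytoplankton, Dinoflagellates.
Count: 4.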